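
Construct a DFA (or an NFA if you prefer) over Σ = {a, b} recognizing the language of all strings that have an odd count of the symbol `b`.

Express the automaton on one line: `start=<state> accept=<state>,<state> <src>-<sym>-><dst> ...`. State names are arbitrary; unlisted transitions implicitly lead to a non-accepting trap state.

Keep the running count of `b`s modulo 2: each `b` advances along the cycle S0 → S1 → S0 while other symbols loop. Accept at S1.
2 states suffice.
        a   b  
>  S0   S0  S1 
 * S1   S1  S0 
(> = start, * = accepting)

start=S0 accept=S1 S0-a->S0 S0-b->S1 S1-a->S1 S1-b->S0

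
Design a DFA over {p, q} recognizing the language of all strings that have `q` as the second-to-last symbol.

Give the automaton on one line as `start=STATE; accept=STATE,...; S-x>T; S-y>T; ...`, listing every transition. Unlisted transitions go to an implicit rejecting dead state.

Because acceptance depends on a position counted from the end, the machine has to buffer the most recent 2 symbols. Make each state the string of the last up-to-2 symbols read; on input `x` shift the window left and append `x`. Accept when the buffered window has length 2 and begins with `q`.
       p  q 
>  A   B  C 
   B   D  E 
   C   F  G 
   D   D  E 
   E   F  G 
 * F   D  E 
 * G   F  G 
(> = start, * = accepting)

start=A; accept=F,G; A-p>B; A-q>C; B-p>D; B-q>E; C-p>F; C-q>G; D-p>D; D-q>E; E-p>F; E-q>G; F-p>D; F-q>E; G-p>F; G-q>G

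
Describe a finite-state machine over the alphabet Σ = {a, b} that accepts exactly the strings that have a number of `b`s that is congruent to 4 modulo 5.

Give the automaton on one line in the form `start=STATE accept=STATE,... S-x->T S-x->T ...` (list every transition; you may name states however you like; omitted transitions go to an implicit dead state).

Keep the running count of `b`s modulo 5: each `b` advances along the cycle S0 → S1 → S2 → S3 → S4 → S0 while other symbols loop. Accept at S4.
        a   b  
>  S0   S0  S1 
   S1   S1  S2 
   S2   S2  S3 
   S3   S3  S4 
 * S4   S4  S0 
(> = start, * = accepting)

start=S0 accept=S4 S0-a->S0 S0-b->S1 S1-a->S1 S1-b->S2 S2-a->S2 S2-b->S3 S3-a->S3 S3-b->S4 S4-a->S4 S4-b->S0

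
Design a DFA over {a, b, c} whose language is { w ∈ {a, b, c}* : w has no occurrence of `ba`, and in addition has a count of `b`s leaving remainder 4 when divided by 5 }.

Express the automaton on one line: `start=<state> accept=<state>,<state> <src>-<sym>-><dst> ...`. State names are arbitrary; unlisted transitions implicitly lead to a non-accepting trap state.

start=q0 accept=q9,q13 q0-a->q0 q0-b->q1 q0-c->q0 q1-a->q2 q1-b->q3 q1-c->q4 q2-a->q2 q2-b->q5 q2-c->q2 q3-a->q5 q3-b->q6 q3-c->q7 q4-a->q4 q4-b->q3 q4-c->q4 q5-a->q5 q5-b->q8 q5-c->q5 q6-a->q8 q6-b->q9 q6-c->q10 q7-a->q7 q7-b->q6 q7-c->q7 q8-a->q8 q8-b->q11 q8-c->q8 q9-a->q11 q9-b->q12 q9-c->q13 q10-a->q10 q10-b->q9 q10-c->q10 q11-a->q11 q11-b->q14 q11-c->q11 q12-a->q14 q12-b->q1 q12-c->q0 q13-a->q13 q13-b->q12 q13-c->q13 q14-a->q14 q14-b->q2 q14-c->q14

Handle the two conditions separately and then intersect. One (3 states) tracks partial matches of the forbidden pattern `ba`; the other (5 states) tracks the count of `b`s modulo 5. Each combined state is a pair, one component from each; accept when both components accept.
With 15 states:
          a    b    c  
>  q0     q0   q1   q0 
   q1     q2   q3   q4 
   q2     q2   q5   q2 
   q3     q5   q6   q7 
   q4     q4   q3   q4 
   q5     q5   q8   q5 
   q6     q8   q9  q10 
   q7     q7   q6   q7 
   q8     q8  q11   q8 
 * q9    q11  q12  q13 
   q10   q10   q9  q10 
   q11   q11  q14  q11 
   q12   q14   q1   q0 
 * q13   q13  q12  q13 
   q14   q14   q2  q14 
(> = start, * = accepting)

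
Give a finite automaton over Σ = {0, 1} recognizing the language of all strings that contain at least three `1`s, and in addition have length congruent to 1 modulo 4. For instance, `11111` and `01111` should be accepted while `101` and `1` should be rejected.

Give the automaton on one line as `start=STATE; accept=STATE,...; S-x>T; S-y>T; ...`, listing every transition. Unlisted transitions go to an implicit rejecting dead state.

Handle the two conditions separately and then intersect. One (5 states) tracks the count of `1`s, saturating at 4; the other (4 states) tracks the input length modulo 4. Each combined state is a pair, one component from each; accept when both components accept. Minimizing collapses redundant product states.
A 16-state machine:
          0    1  
>  q0     q1   q2 
   q1     q3   q4 
   q2     q4   q5 
   q3     q6   q7 
   q4     q7   q8 
   q5     q8   q9 
   q6     q0  q10 
   q7    q10  q11 
   q8    q11  q12 
   q9    q12  q12 
   q10    q2  q13 
   q11   q13  q14 
   q12   q14  q14 
   q13    q5  q15 
 * q14   q15  q15 
   q15    q9   q9 
(> = start, * = accepting)

start=q0; accept=q14; q0-0>q1; q0-1>q2; q1-0>q3; q1-1>q4; q2-0>q4; q2-1>q5; q3-0>q6; q3-1>q7; q4-0>q7; q4-1>q8; q5-0>q8; q5-1>q9; q6-0>q0; q6-1>q10; q7-0>q10; q7-1>q11; q8-0>q11; q8-1>q12; q9-0>q12; q9-1>q12; q10-0>q2; q10-1>q13; q11-0>q13; q11-1>q14; q12-0>q14; q12-1>q14; q13-0>q5; q13-1>q15; q14-0>q15; q14-1>q15; q15-0>q9; q15-1>q9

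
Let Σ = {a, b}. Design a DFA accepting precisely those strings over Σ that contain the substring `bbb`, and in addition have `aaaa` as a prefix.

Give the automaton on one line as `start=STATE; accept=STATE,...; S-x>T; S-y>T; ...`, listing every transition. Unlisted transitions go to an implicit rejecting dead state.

start=q0; accept=q8; q0-a>q1; q0-b>q2; q1-a>q3; q1-b>q2; q2-a>q2; q2-b>q2; q3-a>q4; q3-b>q2; q4-a>q5; q4-b>q2; q5-a>q5; q5-b>q6; q6-a>q5; q6-b>q7; q7-a>q5; q7-b>q8; q8-a>q8; q8-b>q8

Run two small machines in parallel and take their product. One (4 states) tracks whether and how much of `bbb` has been seen; the other (6 states) tracks whether the input so far still matches the prefix `aaaa`. Each combined state is a pair, one component from each; accept when both components accept. Equivalent product states are then merged.
        a   b  
>  q0   q1  q2 
   q1   q3  q2 
   q2   q2  q2 
   q3   q4  q2 
   q4   q5  q2 
   q5   q5  q6 
   q6   q5  q7 
   q7   q5  q8 
 * q8   q8  q8 
(> = start, * = accepting)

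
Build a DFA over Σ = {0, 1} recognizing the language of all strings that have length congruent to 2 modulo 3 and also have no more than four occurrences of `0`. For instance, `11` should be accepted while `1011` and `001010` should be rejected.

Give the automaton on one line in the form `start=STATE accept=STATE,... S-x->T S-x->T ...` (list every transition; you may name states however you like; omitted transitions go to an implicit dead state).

start=S0 accept=S3,S4,S5,S13,S14 S0-0->S1 S0-1->S2 S1-0->S3 S1-1->S4 S2-0->S4 S2-1->S5 S3-0->S6 S3-1->S7 S4-0->S7 S4-1->S8 S5-0->S8 S5-1->S0 S6-0->S9 S6-1->S10 S7-0->S10 S7-1->S11 S8-0->S11 S8-1->S1 S9-0->S12 S9-1->S13 S10-0->S13 S10-1->S14 S11-0->S14 S11-1->S3 S12-0->S15 S12-1->S15 S13-0->S15 S13-1->S16 S14-0->S16 S14-1->S6 S15-0->S17 S15-1->S17 S16-0->S17 S16-1->S9 S17-0->S12 S17-1->S12

Build one automaton per condition and run them in lockstep. One (3 states) tracks the input length modulo 3; the other (6 states) tracks the count of `0`s, saturating at 5. Each combined state is a pair, one component from each; accept when both components accept.
With 18 states:
          0    1  
>  S0     S1   S2 
   S1     S3   S4 
   S2     S4   S5 
 * S3     S6   S7 
 * S4     S7   S8 
 * S5     S8   S0 
   S6     S9  S10 
   S7    S10  S11 
   S8    S11   S1 
   S9    S12  S13 
   S10   S13  S14 
   S11   S14   S3 
   S12   S15  S15 
 * S13   S15  S16 
 * S14   S16   S6 
   S15   S17  S17 
   S16   S17   S9 
   S17   S12  S12 
(> = start, * = accepting)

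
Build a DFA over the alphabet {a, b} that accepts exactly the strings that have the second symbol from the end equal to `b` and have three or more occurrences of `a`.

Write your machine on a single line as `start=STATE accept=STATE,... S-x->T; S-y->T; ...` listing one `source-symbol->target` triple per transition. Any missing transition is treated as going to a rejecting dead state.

start=s0; accept=s6,s7; s0-a->s1; s0-b->s0; s1-a->s2; s1-b->s1; s2-a->s3; s2-b->s4; s3-a->s3; s3-b->s5; s4-a->s6; s4-b->s4; s5-a->s6; s5-b->s7; s6-a->s3; s6-b->s5; s7-a->s6; s7-b->s7

Handle the two conditions separately and then intersect. The first has 7 states tracking the last 2 symbols read; the second has 5 states tracking the count of `a`s, saturating at 4. A product state is a pair (one from each), accepting exactly when both do. Equivalent product states are then merged.
With 8 states:
        a   b  
>  s0   s1  s0 
   s1   s2  s1 
   s2   s3  s4 
   s3   s3  s5 
   s4   s6  s4 
   s5   s6  s7 
 * s6   s3  s5 
 * s7   s6  s7 
(> = start, * = accepting)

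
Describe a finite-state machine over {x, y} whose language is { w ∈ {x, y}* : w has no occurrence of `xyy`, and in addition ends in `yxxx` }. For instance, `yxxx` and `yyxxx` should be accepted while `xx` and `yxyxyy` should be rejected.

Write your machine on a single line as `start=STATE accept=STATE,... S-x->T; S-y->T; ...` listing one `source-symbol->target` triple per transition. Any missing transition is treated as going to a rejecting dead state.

Build one automaton per condition and run them in lockstep. One (4 states) tracks partial matches of the forbidden pattern `xyy`; the other (5 states) tracks how much of the suffix `yxxx` has currently been matched. Each combined state is a pair, one component from each; accept when both components accept.
With 12 states:
          x    y  
>  s0     s1   s2 
   s1     s1   s3 
   s2     s4   s2 
   s3     s4   s5 
   s4     s6   s3 
   s5     s7   s5 
   s6     s8   s3 
   s7     s9   s5 
 * s8     s1   s3 
   s9    s10   s5 
   s10   s11   s5 
   s11   s11   s5 
(> = start, * = accepting)

start=s0; accept=s8; s0-x->s1; s0-y->s2; s1-x->s1; s1-y->s3; s2-x->s4; s2-y->s2; s3-x->s4; s3-y->s5; s4-x->s6; s4-y->s3; s5-x->s7; s5-y->s5; s6-x->s8; s6-y->s3; s7-x->s9; s7-y->s5; s8-x->s1; s8-y->s3; s9-x->s10; s9-y->s5; s10-x->s11; s10-y->s5; s11-x->s11; s11-y->s5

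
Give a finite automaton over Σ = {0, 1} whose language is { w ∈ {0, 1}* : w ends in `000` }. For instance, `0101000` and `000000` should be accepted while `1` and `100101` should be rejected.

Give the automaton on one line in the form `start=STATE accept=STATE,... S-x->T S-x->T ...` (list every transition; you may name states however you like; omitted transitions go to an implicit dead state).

Let each state record the length of the longest suffix of the input read so far that is also a prefix of `000`. s1 means the last symbol is `0`; s2 means the last 2 symbols are `00`; s3 means the last 3 symbols are `000`. Accept only at s3, where the string currently ends in `000`.
        0   1  
>  s0   s1  s0 
   s1   s2  s0 
   s2   s3  s0 
 * s3   s3  s0 
(> = start, * = accepting)

start=s0 accept=s3 s0-0->s1 s0-1->s0 s1-0->s2 s1-1->s0 s2-0->s3 s2-1->s0 s3-0->s3 s3-1->s0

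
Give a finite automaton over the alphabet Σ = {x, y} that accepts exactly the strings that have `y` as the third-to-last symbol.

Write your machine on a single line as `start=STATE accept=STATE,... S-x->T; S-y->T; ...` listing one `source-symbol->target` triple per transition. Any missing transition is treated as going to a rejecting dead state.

Because acceptance depends on a position counted from the end, the machine has to buffer the most recent 3 symbols. Make each state the string of the last up-to-3 symbols read; on input `x` shift the window left and append `x`. Accept when the buffered window has length 3 and begins with `y`.
15 states suffice.
          x    y  
>  q0     q1   q2 
   q1     q3   q4 
   q2     q5   q6 
   q3     q7   q8 
   q4     q9  q10 
   q5    q11  q12 
   q6    q13  q14 
   q7     q7   q8 
   q8     q9  q10 
   q9    q11  q12 
   q10   q13  q14 
 * q11    q7   q8 
 * q12    q9  q10 
 * q13   q11  q12 
 * q14   q13  q14 
(> = start, * = accepting)

start=q0; accept=q11,q12,q13,q14; q0-x->q1; q0-y->q2; q1-x->q3; q1-y->q4; q2-x->q5; q2-y->q6; q3-x->q7; q3-y->q8; q4-x->q9; q4-y->q10; q5-x->q11; q5-y->q12; q6-x->q13; q6-y->q14; q7-x->q7; q7-y->q8; q8-x->q9; q8-y->q10; q9-x->q11; q9-y->q12; q10-x->q13; q10-y->q14; q11-x->q7; q11-y->q8; q12-x->q9; q12-y->q10; q13-x->q11; q13-y->q12; q14-x->q13; q14-y->q14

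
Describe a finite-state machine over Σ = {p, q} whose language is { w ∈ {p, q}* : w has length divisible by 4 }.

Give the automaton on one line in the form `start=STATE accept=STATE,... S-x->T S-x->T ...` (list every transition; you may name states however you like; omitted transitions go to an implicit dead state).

start=S0 accept=S0 S0-p->S1 S0-q->S1 S1-p->S2 S1-q->S2 S2-p->S3 S2-q->S3 S3-p->S0 S3-q->S0

Only the length mod 4 matters, so use a 4-cycle: from any state, every input symbol moves to the next state, wrapping S3 back to S0. Mark S0 accepting.
With 4 states:
        p   q  
>* S0   S1  S1 
   S1   S2  S2 
   S2   S3  S3 
   S3   S0  S0 
(> = start, * = accepting)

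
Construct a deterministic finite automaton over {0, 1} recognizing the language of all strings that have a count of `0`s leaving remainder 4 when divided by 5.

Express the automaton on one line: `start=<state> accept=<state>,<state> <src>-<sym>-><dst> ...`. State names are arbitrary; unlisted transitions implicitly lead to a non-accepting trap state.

start=q0 accept=q4 q0-0->q1 q0-1->q0 q1-0->q2 q1-1->q1 q2-0->q3 q2-1->q2 q3-0->q4 q3-1->q3 q4-0->q0 q4-1->q4

The only thing that matters is how many `0`s have appeared, reduced mod 5. Use one state per residue: q0 for 0, …, q4 for 4. Reading `0` moves to the next residue; anything else stays put. q4 is accepting.
5 states suffice.
        0   1  
>  q0   q1  q0 
   q1   q2  q1 
   q2   q3  q2 
   q3   q4  q3 
 * q4   q0  q4 
(> = start, * = accepting)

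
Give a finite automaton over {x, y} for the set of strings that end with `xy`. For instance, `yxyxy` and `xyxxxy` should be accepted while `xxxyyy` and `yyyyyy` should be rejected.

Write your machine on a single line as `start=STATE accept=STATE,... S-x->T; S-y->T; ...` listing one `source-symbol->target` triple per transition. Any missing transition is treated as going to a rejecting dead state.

Let each state record the length of the longest suffix of the input read so far that is also a prefix of `xy`. S1 means the last symbol is `x`; S2 means the last 2 symbols are `xy`. Accept only at S2, where the string currently ends in `xy`.
With 3 states:
        x   y  
>  S0   S1  S0 
   S1   S1  S2 
 * S2   S1  S0 
(> = start, * = accepting)

start=S0; accept=S2; S0-x->S1; S0-y->S0; S1-x->S1; S1-y->S2; S2-x->S1; S2-y->S0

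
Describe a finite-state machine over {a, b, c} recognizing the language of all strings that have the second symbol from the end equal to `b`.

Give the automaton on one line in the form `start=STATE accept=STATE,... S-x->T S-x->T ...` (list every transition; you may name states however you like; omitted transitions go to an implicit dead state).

A DFA must remember the last 2 symbols (since which symbol is second-to-last isn't known until the input ends). Use one state per possible window of the last ≤2 symbols; accept from those whose window starts with `b`.
13 states suffice.
          a    b    c  
>  S0     S1   S2   S3 
   S1     S4   S5   S6 
   S2     S7   S8   S9 
   S3    S10  S11  S12 
   S4     S4   S5   S6 
   S5     S7   S8   S9 
   S6    S10  S11  S12 
 * S7     S4   S5   S6 
 * S8     S7   S8   S9 
 * S9    S10  S11  S12 
   S10    S4   S5   S6 
   S11    S7   S8   S9 
   S12   S10  S11  S12 
(> = start, * = accepting)

start=S0 accept=S7,S8,S9 S0-a->S1 S0-b->S2 S0-c->S3 S1-a->S4 S1-b->S5 S1-c->S6 S2-a->S7 S2-b->S8 S2-c->S9 S3-a->S10 S3-b->S11 S3-c->S12 S4-a->S4 S4-b->S5 S4-c->S6 S5-a->S7 S5-b->S8 S5-c->S9 S6-a->S10 S6-b->S11 S6-c->S12 S7-a->S4 S7-b->S5 S7-c->S6 S8-a->S7 S8-b->S8 S8-c->S9 S9-a->S10 S9-b->S11 S9-c->S12 S10-a->S4 S10-b->S5 S10-c->S6 S11-a->S7 S11-b->S8 S11-c->S9 S12-a->S10 S12-b->S11 S12-c->S12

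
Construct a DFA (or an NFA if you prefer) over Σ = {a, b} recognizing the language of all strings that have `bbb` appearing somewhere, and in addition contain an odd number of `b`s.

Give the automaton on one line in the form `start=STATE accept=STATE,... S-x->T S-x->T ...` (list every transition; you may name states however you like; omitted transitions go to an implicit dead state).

start=s0 accept=s5 s0-a->s0 s0-b->s1 s1-a->s2 s1-b->s3 s2-a->s2 s2-b->s4 s3-a->s0 s3-b->s5 s4-a->s0 s4-b->s6 s5-a->s5 s5-b->s7 s6-a->s2 s6-b->s7 s7-a->s7 s7-b->s5

Handle the two conditions separately and then intersect. One (4 states) tracks whether and how much of `bbb` has been seen; the other (2 states) tracks the count of `b`s modulo 2. Each combined state is a pair, one component from each; accept when both components accept.
8 states suffice.
        a   b  
>  s0   s0  s1 
   s1   s2  s3 
   s2   s2  s4 
   s3   s0  s5 
   s4   s0  s6 
 * s5   s5  s7 
   s6   s2  s7 
   s7   s7  s5 
(> = start, * = accepting)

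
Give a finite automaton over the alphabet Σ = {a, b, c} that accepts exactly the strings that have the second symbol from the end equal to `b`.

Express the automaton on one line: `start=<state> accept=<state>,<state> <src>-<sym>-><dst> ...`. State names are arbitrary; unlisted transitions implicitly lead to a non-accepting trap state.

A DFA must remember the last 2 symbols (since which symbol is second-to-last isn't known until the input ends). Use one state per possible window of the last ≤2 symbols; accept from those whose window starts with `b`.
          a    b    c  
>  q0     q1   q2   q3 
   q1     q4   q5   q6 
   q2     q7   q8   q9 
   q3    q10  q11  q12 
   q4     q4   q5   q6 
   q5     q7   q8   q9 
   q6    q10  q11  q12 
 * q7     q4   q5   q6 
 * q8     q7   q8   q9 
 * q9    q10  q11  q12 
   q10    q4   q5   q6 
   q11    q7   q8   q9 
   q12   q10  q11  q12 
(> = start, * = accepting)

start=q0 accept=q7,q8,q9 q0-a->q1 q0-b->q2 q0-c->q3 q1-a->q4 q1-b->q5 q1-c->q6 q2-a->q7 q2-b->q8 q2-c->q9 q3-a->q10 q3-b->q11 q3-c->q12 q4-a->q4 q4-b->q5 q4-c->q6 q5-a->q7 q5-b->q8 q5-c->q9 q6-a->q10 q6-b->q11 q6-c->q12 q7-a->q4 q7-b->q5 q7-c->q6 q8-a->q7 q8-b->q8 q8-c->q9 q9-a->q10 q9-b->q11 q9-c->q12 q10-a->q4 q10-b->q5 q10-c->q6 q11-a->q7 q11-b->q8 q11-c->q9 q12-a->q10 q12-b->q11 q12-c->q12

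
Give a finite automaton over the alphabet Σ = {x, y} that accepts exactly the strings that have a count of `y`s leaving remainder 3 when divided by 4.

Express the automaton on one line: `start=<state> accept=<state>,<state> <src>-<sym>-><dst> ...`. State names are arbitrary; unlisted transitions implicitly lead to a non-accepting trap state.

start=S0 accept=S3 S0-x->S0 S0-y->S1 S1-x->S1 S1-y->S2 S2-x->S2 S2-y->S3 S3-x->S3 S3-y->S0

Keep the running count of `y`s modulo 4: each `y` advances along the cycle S0 → S1 → S2 → S3 → S0 while other symbols loop. Accept at S3.
With 4 states:
        x   y  
>  S0   S0  S1 
   S1   S1  S2 
   S2   S2  S3 
 * S3   S3  S0 
(> = start, * = accepting)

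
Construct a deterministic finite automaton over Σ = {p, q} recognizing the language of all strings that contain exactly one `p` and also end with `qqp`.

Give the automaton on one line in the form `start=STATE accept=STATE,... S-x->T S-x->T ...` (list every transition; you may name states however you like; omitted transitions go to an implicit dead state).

Run two small machines in parallel and take their product. One (3 states) tracks the count of `p`s, saturating at 2; the other (4 states) tracks how much of the suffix `qqp` has currently been matched. Each combined state is a pair, one component from each; accept when both components accept. Minimizing collapses redundant product states.
With 5 states:
        p   q  
>  S0   S1  S2 
   S1   S1  S1 
   S2   S1  S3 
   S3   S4  S3 
 * S4   S1  S1 
(> = start, * = accepting)

start=S0 accept=S4 S0-p->S1 S0-q->S2 S1-p->S1 S1-q->S1 S2-p->S1 S2-q->S3 S3-p->S4 S3-q->S3 S4-p->S1 S4-q->S1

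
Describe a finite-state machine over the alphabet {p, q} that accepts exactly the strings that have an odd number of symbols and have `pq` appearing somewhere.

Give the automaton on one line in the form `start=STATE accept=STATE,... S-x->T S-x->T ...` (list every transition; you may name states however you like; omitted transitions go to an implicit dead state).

start=s0 accept=s5 s0-p->s1 s0-q->s2 s1-p->s3 s1-q->s4 s2-p->s3 s2-q->s0 s3-p->s1 s3-q->s5 s4-p->s5 s4-q->s5 s5-p->s4 s5-q->s4

Handle the two conditions separately and then intersect. The first has 2 states tracking the input length modulo 2; the second has 3 states tracking whether and how much of `pq` has been seen. A product state is a pair (one from each), accepting exactly when both do.
        p   q  
>  s0   s1  s2 
   s1   s3  s4 
   s2   s3  s0 
   s3   s1  s5 
   s4   s5  s5 
 * s5   s4  s4 
(> = start, * = accepting)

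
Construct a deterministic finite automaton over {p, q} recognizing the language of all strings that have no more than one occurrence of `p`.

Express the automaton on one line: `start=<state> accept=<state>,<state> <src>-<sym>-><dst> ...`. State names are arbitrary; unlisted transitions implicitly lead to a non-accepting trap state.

Count `p`s, saturating at 2: state S0 means no `p` yet, S1 means one `p` seen, S2 means more than one. Each `p` increments (capped at S2); other symbols loop. Accept from {S0, S1}.
A 3-state machine:
        p   q  
>* S0   S1  S0 
 * S1   S2  S1 
   S2   S2  S2 
(> = start, * = accepting)

start=S0 accept=S0,S1 S0-p->S1 S0-q->S0 S1-p->S2 S1-q->S1 S2-p->S2 S2-q->S2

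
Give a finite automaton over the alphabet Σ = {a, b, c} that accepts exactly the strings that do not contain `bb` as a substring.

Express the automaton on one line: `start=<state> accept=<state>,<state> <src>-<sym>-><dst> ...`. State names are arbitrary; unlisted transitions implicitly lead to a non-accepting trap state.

start=s0 accept=s0,s1 s0-a->s0 s0-b->s1 s0-c->s0 s1-a->s0 s1-b->s2 s1-c->s0 s2-a->s2 s2-b->s2 s2-c->s2

Track partial matches of the forbidden pattern `bb`. State s2 is a dead state reached once `bb` has occurred; every other state accepts. s0 means no part of `bb` is currently matched.
3 states suffice.
        a   b   c  
>* s0   s0  s1  s0 
 * s1   s0  s2  s0 
   s2   s2  s2  s2 
(> = start, * = accepting)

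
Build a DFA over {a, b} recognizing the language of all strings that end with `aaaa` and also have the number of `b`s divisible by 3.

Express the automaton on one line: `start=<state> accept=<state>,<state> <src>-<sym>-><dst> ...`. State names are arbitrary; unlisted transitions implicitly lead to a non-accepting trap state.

Run two small machines in parallel and take their product. One (5 states) tracks how much of the suffix `aaaa` has currently been matched; the other (3 states) tracks the count of `b`s modulo 3. Each combined state is a pair, one component from each; accept when both components accept. After merging equivalent states the machine shrinks.
With 7 states:
        a   b  
>  q0   q1  q2 
   q1   q3  q2 
   q2   q2  q4 
   q3   q5  q2 
   q4   q4  q0 
   q5   q6  q2 
 * q6   q6  q2 
(> = start, * = accepting)

start=q0 accept=q6 q0-a->q1 q0-b->q2 q1-a->q3 q1-b->q2 q2-a->q2 q2-b->q4 q3-a->q5 q3-b->q2 q4-a->q4 q4-b->q0 q5-a->q6 q5-b->q2 q6-a->q6 q6-b->q2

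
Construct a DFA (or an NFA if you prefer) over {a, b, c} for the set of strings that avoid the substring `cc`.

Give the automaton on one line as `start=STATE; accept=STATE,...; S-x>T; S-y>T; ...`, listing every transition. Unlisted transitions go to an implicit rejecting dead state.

Track partial matches of the forbidden pattern `cc`. State s2 is a dead state reached once `cc` has occurred; every other state accepts. s0 means no part of `cc` is currently matched.
A 3-state machine:
        a   b   c  
>* s0   s0  s0  s1 
 * s1   s0  s0  s2 
   s2   s2  s2  s2 
(> = start, * = accepting)

start=s0; accept=s0,s1; s0-a>s0; s0-b>s0; s0-c>s1; s1-a>s0; s1-b>s0; s1-c>s2; s2-a>s2; s2-b>s2; s2-c>s2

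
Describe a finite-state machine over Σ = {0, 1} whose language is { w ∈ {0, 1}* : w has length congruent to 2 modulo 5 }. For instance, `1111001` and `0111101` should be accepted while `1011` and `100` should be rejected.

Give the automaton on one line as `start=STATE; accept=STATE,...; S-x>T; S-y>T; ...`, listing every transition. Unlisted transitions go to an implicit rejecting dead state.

start=s0; accept=s2; s0-0>s1; s0-1>s1; s1-0>s2; s1-1>s2; s2-0>s3; s2-1>s3; s3-0>s4; s3-1>s4; s4-0>s0; s4-1>s0

Only the length mod 5 matters, so use a 5-cycle: from any state, every input symbol moves to the next state, wrapping s4 back to s0. Mark s2 accepting.
With 5 states:
        0   1  
>  s0   s1  s1 
   s1   s2  s2 
 * s2   s3  s3 
   s3   s4  s4 
   s4   s0  s0 
(> = start, * = accepting)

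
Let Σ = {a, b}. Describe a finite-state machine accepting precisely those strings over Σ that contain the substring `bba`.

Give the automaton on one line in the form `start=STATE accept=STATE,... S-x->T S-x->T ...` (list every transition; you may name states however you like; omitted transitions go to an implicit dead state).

start=q0 accept=q3 q0-a->q0 q0-b->q1 q1-a->q0 q1-b->q2 q2-a->q3 q2-b->q2 q3-a->q3 q3-b->q3

Track how much of `bba` has been matched so far: state q0 is no progress, q3 is the absorbing accept state reached once `bba` has occurred. Intermediate states record partial matches; on a mismatch, fall back to the longest reusable overlap.
        a   b  
>  q0   q0  q1 
   q1   q0  q2 
   q2   q3  q2 
 * q3   q3  q3 
(> = start, * = accepting)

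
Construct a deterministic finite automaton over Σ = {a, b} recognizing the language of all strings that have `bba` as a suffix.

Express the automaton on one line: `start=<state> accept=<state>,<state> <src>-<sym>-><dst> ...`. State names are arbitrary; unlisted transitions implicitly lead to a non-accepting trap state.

start=s0 accept=s3 s0-a->s0 s0-b->s1 s1-a->s0 s1-b->s2 s2-a->s3 s2-b->s2 s3-a->s0 s3-b->s1

Let each state record the length of the longest suffix of the input read so far that is also a prefix of `bba`. s1 means the last symbol is `b`; s2 means the last 2 symbols are `bb`; s3 means the last 3 symbols are `bba`. Accept only at s3, where the string currently ends in `bba`.
4 states suffice.
        a   b  
>  s0   s0  s1 
   s1   s0  s2 
   s2   s3  s2 
 * s3   s0  s1 
(> = start, * = accepting)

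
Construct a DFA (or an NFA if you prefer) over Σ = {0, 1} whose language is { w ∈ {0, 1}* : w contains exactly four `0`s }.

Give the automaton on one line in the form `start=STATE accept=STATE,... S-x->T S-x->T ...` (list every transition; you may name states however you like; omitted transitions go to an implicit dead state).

start=q0 accept=q4 q0-0->q1 q0-1->q0 q1-0->q2 q1-1->q1 q2-0->q3 q2-1->q2 q3-0->q4 q3-1->q3 q4-0->q5 q4-1->q4 q5-0->q5 q5-1->q5

Only the number of `0`s matters, and only up to 5. Make a chain q0 → q1 → q2 → q3 → q4 → q5 advanced by each `0` (with q5 absorbing); every other symbol self-loops. The accepting set is {q4}.
A 6-state machine:
        0   1  
>  q0   q1  q0 
   q1   q2  q1 
   q2   q3  q2 
   q3   q4  q3 
 * q4   q5  q4 
   q5   q5  q5 
(> = start, * = accepting)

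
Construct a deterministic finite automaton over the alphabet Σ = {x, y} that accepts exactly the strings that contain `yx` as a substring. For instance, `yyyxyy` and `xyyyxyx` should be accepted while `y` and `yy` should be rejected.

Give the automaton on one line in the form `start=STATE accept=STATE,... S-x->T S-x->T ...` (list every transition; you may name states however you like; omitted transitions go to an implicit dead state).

Track how much of `yx` has been matched so far: state q0 is no progress, q2 is the absorbing accept state reached once `yx` has occurred. Intermediate states record partial matches; on a mismatch, fall back to the longest reusable overlap.
3 states suffice.
        x   y  
>  q0   q0  q1 
   q1   q2  q1 
 * q2   q2  q2 
(> = start, * = accepting)

start=q0 accept=q2 q0-x->q0 q0-y->q1 q1-x->q2 q1-y->q1 q2-x->q2 q2-y->q2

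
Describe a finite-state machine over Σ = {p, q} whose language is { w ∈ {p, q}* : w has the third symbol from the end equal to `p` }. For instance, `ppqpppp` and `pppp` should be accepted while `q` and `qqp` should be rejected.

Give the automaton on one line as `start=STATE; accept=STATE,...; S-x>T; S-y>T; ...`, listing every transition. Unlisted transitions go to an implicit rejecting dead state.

start=s0; accept=s7,s8,s9,s10; s0-p>s1; s0-q>s2; s1-p>s3; s1-q>s4; s2-p>s5; s2-q>s6; s3-p>s7; s3-q>s8; s4-p>s9; s4-q>s10; s5-p>s11; s5-q>s12; s6-p>s13; s6-q>s14; s7-p>s7; s7-q>s8; s8-p>s9; s8-q>s10; s9-p>s11; s9-q>s12; s10-p>s13; s10-q>s14; s11-p>s7; s11-q>s8; s12-p>s9; s12-q>s10; s13-p>s11; s13-q>s12; s14-p>s13; s14-q>s14

Because acceptance depends on a position counted from the end, the machine has to buffer the most recent 3 symbols. Make each state the string of the last up-to-3 symbols read; on input `x` shift the window left and append `x`. Accept when the buffered window has length 3 and begins with `p`.
With 15 states:
          p    q  
>  s0     s1   s2 
   s1     s3   s4 
   s2     s5   s6 
   s3     s7   s8 
   s4     s9  s10 
   s5    s11  s12 
   s6    s13  s14 
 * s7     s7   s8 
 * s8     s9  s10 
 * s9    s11  s12 
 * s10   s13  s14 
   s11    s7   s8 
   s12    s9  s10 
   s13   s11  s12 
   s14   s13  s14 
(> = start, * = accepting)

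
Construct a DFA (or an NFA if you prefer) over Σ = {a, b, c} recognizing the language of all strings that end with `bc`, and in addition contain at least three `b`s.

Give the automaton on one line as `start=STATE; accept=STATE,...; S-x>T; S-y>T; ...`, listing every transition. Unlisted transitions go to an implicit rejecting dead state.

start=s0; accept=s10,s12; s0-a>s0; s0-b>s1; s0-c>s0; s1-a>s2; s1-b>s3; s1-c>s4; s2-a>s2; s2-b>s3; s2-c>s2; s3-a>s5; s3-b>s6; s3-c>s7; s4-a>s2; s4-b>s3; s4-c>s2; s5-a>s5; s5-b>s6; s5-c>s5; s6-a>s8; s6-b>s9; s6-c>s10; s7-a>s5; s7-b>s6; s7-c>s5; s8-a>s8; s8-b>s9; s8-c>s8; s9-a>s11; s9-b>s9; s9-c>s12; s10-a>s8; s10-b>s9; s10-c>s8; s11-a>s11; s11-b>s9; s11-c>s11; s12-a>s11; s12-b>s9; s12-c>s11

Build one automaton per condition and run them in lockstep. The first has 3 states tracking how much of the suffix `bc` has currently been matched; the second has 5 states tracking the count of `b`s, saturating at 4. A product state is a pair (one from each), accepting exactly when both do.
          a    b    c  
>  s0     s0   s1   s0 
   s1     s2   s3   s4 
   s2     s2   s3   s2 
   s3     s5   s6   s7 
   s4     s2   s3   s2 
   s5     s5   s6   s5 
   s6     s8   s9  s10 
   s7     s5   s6   s5 
   s8     s8   s9   s8 
   s9    s11   s9  s12 
 * s10    s8   s9   s8 
   s11   s11   s9  s11 
 * s12   s11   s9  s11 
(> = start, * = accepting)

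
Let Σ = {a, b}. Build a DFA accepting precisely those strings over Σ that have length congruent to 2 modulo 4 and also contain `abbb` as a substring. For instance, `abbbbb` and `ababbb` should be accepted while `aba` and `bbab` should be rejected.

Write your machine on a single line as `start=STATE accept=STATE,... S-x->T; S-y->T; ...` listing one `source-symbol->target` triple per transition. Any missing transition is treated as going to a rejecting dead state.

start=S0; accept=S18; S0-a->S1; S0-b->S2; S1-a->S3; S1-b->S4; S2-a->S3; S2-b->S5; S3-a->S6; S3-b->S7; S4-a->S6; S4-b->S8; S5-a->S6; S5-b->S9; S6-a->S10; S6-b->S11; S7-a->S10; S7-b->S12; S8-a->S10; S8-b->S13; S9-a->S10; S9-b->S0; S10-a->S1; S10-b->S14; S11-a->S1; S11-b->S15; S12-a->S1; S12-b->S16; S13-a->S16; S13-b->S16; S14-a->S3; S14-b->S17; S15-a->S3; S15-b->S18; S16-a->S18; S16-b->S18; S17-a->S6; S17-b->S19; S18-a->S19; S18-b->S19; S19-a->S13; S19-b->S13

Build one automaton per condition and run them in lockstep. One (4 states) tracks the input length modulo 4; the other (5 states) tracks whether and how much of `abbb` has been seen. Each combined state is a pair, one component from each; accept when both components accept.
20 states suffice.
          a    b  
>  S0     S1   S2 
   S1     S3   S4 
   S2     S3   S5 
   S3     S6   S7 
   S4     S6   S8 
   S5     S6   S9 
   S6    S10  S11 
   S7    S10  S12 
   S8    S10  S13 
   S9    S10   S0 
   S10    S1  S14 
   S11    S1  S15 
   S12    S1  S16 
   S13   S16  S16 
   S14    S3  S17 
   S15    S3  S18 
   S16   S18  S18 
   S17    S6  S19 
 * S18   S19  S19 
   S19   S13  S13 
(> = start, * = accepting)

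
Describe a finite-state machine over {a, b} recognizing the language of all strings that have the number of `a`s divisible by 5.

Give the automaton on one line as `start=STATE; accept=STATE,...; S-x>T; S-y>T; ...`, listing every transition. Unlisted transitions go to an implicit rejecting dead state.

The only thing that matters is how many `a`s have appeared, reduced mod 5. Use one state per residue: S0 for 0, …, S4 for 4. Reading `a` moves to the next residue; anything else stays put. S0 is accepting.
A 5-state machine:
        a   b  
>* S0   S1  S0 
   S1   S2  S1 
   S2   S3  S2 
   S3   S4  S3 
   S4   S0  S4 
(> = start, * = accepting)

start=S0; accept=S0; S0-a>S1; S0-b>S0; S1-a>S2; S1-b>S1; S2-a>S3; S2-b>S2; S3-a>S4; S3-b>S3; S4-a>S0; S4-b>S4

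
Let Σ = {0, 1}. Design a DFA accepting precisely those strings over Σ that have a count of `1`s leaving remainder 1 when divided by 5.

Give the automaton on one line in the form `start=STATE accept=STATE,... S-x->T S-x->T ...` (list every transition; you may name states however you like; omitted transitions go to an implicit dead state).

The only thing that matters is how many `1`s have appeared, reduced mod 5. Use one state per residue: S0 for 0, …, S4 for 4. Reading `1` moves to the next residue; anything else stays put. S1 is accepting.
A 5-state machine:
        0   1  
>  S0   S0  S1 
 * S1   S1  S2 
   S2   S2  S3 
   S3   S3  S4 
   S4   S4  S0 
(> = start, * = accepting)

start=S0 accept=S1 S0-0->S0 S0-1->S1 S1-0->S1 S1-1->S2 S2-0->S2 S2-1->S3 S3-0->S3 S3-1->S4 S4-0->S4 S4-1->S0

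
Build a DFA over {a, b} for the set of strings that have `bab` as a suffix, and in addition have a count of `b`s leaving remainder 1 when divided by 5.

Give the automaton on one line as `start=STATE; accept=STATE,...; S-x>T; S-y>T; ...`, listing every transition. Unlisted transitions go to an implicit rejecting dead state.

start=s0; accept=s7; s0-a>s0; s0-b>s1; s1-a>s1; s1-b>s2; s2-a>s2; s2-b>s3; s3-a>s3; s3-b>s4; s4-a>s4; s4-b>s5; s5-a>s6; s5-b>s1; s6-a>s0; s6-b>s7; s7-a>s1; s7-b>s2

Build one automaton per condition and run them in lockstep. The first has 4 states tracking how much of the suffix `bab` has currently been matched; the second has 5 states tracking the count of `b`s modulo 5. A product state is a pair (one from each), accepting exactly when both do. Equivalent product states are then merged.
8 states suffice.
        a   b  
>  s0   s0  s1 
   s1   s1  s2 
   s2   s2  s3 
   s3   s3  s4 
   s4   s4  s5 
   s5   s6  s1 
   s6   s0  s7 
 * s7   s1  s2 
(> = start, * = accepting)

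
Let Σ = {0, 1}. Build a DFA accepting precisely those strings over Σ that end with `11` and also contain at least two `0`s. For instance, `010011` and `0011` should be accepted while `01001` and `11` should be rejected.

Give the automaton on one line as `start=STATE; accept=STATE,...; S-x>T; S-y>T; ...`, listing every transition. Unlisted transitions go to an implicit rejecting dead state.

Run two small machines in parallel and take their product. One (3 states) tracks how much of the suffix `11` has currently been matched; the other (4 states) tracks the count of `0`s, saturating at 3. Each combined state is a pair, one component from each; accept when both components accept. After merging equivalent states the machine shrinks.
       0  1 
>  A   B  A 
   B   C  B 
   C   C  D 
   D   C  E 
 * E   C  E 
(> = start, * = accepting)

start=A; accept=E; A-0>B; A-1>A; B-0>C; B-1>B; C-0>C; C-1>D; D-0>C; D-1>E; E-0>C; E-1>E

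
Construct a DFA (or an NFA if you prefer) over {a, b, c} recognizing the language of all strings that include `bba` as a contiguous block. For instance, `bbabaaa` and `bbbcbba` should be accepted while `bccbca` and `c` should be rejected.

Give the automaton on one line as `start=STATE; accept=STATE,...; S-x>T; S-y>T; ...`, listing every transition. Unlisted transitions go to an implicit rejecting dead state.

Track how much of `bba` has been matched so far: state S0 is no progress, S3 is the absorbing accept state reached once `bba` has occurred. Intermediate states record partial matches; on a mismatch, fall back to the longest reusable overlap.
A 4-state machine:
        a   b   c  
>  S0   S0  S1  S0 
   S1   S0  S2  S0 
   S2   S3  S2  S0 
 * S3   S3  S3  S3 
(> = start, * = accepting)

start=S0; accept=S3; S0-a>S0; S0-b>S1; S0-c>S0; S1-a>S0; S1-b>S2; S1-c>S0; S2-a>S3; S2-b>S2; S2-c>S0; S3-a>S3; S3-b>S3; S3-c>S3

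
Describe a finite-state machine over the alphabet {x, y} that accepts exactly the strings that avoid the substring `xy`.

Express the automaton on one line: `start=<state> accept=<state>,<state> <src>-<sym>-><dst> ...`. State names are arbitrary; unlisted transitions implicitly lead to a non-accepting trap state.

Track partial matches of the forbidden pattern `xy`. State C is a dead state reached once `xy` has occurred; every other state accepts. A means no part of `xy` is currently matched.
3 states suffice.
       x  y 
>* A   B  A 
 * B   B  C 
   C   C  C 
(> = start, * = accepting)

start=A accept=A,B A-x->B A-y->A B-x->B B-y->C C-x->C C-y->C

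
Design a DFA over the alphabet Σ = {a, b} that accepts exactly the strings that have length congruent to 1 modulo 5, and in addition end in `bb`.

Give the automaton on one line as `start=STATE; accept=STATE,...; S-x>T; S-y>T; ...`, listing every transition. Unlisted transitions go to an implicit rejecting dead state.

start=q0; accept=q6; q0-a>q1; q0-b>q1; q1-a>q2; q1-b>q2; q2-a>q3; q2-b>q3; q3-a>q4; q3-b>q4; q4-a>q0; q4-b>q5; q5-a>q1; q5-b>q6; q6-a>q2; q6-b>q2

Build one automaton per condition and run them in lockstep. One (5 states) tracks the input length modulo 5; the other (3 states) tracks how much of the suffix `bb` has currently been matched. Each combined state is a pair, one component from each; accept when both components accept. Minimizing collapses redundant product states.
With 7 states:
        a   b  
>  q0   q1  q1 
   q1   q2  q2 
   q2   q3  q3 
   q3   q4  q4 
   q4   q0  q5 
   q5   q1  q6 
 * q6   q2  q2 
(> = start, * = accepting)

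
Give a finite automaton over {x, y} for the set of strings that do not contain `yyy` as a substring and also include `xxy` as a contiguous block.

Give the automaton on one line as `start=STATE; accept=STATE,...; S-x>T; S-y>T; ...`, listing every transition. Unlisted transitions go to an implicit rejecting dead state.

start=S0; accept=S5,S7,S8; S0-x>S1; S0-y>S2; S1-x>S3; S1-y>S2; S2-x>S1; S2-y>S4; S3-x>S3; S3-y>S5; S4-x>S1; S4-y>S6; S5-x>S7; S5-y>S8; S6-x>S6; S6-y>S6; S7-x>S7; S7-y>S5; S8-x>S7; S8-y>S6

Handle the two conditions separately and then intersect. One (4 states) tracks partial matches of the forbidden pattern `yyy`; the other (4 states) tracks whether and how much of `xxy` has been seen. Each combined state is a pair, one component from each; accept when both components accept. Minimizing collapses redundant product states.
9 states suffice.
        x   y  
>  S0   S1  S2 
   S1   S3  S2 
   S2   S1  S4 
   S3   S3  S5 
   S4   S1  S6 
 * S5   S7  S8 
   S6   S6  S6 
 * S7   S7  S5 
 * S8   S7  S6 
(> = start, * = accepting)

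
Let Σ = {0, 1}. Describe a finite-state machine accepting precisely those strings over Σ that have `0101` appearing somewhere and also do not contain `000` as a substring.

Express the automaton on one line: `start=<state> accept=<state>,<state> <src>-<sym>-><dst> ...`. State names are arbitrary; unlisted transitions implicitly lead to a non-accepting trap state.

Handle the two conditions separately and then intersect. One (5 states) tracks whether and how much of `0101` has been seen; the other (4 states) tracks partial matches of the forbidden pattern `000`. Each combined state is a pair, one component from each; accept when both components accept. After merging equivalent states the machine shrinks.
With 9 states:
        0   1  
>  q0   q1  q0 
   q1   q2  q3 
   q2   q4  q3 
   q3   q5  q0 
   q4   q4  q4 
   q5   q2  q6 
 * q6   q7  q6 
 * q7   q8  q6 
 * q8   q4  q6 
(> = start, * = accepting)

start=q0 accept=q6,q7,q8 q0-0->q1 q0-1->q0 q1-0->q2 q1-1->q3 q2-0->q4 q2-1->q3 q3-0->q5 q3-1->q0 q4-0->q4 q4-1->q4 q5-0->q2 q5-1->q6 q6-0->q7 q6-1->q6 q7-0->q8 q7-1->q6 q8-0->q4 q8-1->q6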